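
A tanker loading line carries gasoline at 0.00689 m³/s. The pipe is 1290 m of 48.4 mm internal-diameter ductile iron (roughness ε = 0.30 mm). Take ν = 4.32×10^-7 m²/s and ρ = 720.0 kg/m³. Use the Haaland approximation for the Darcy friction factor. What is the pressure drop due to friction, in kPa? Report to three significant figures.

Δp ≈ 4400 kPa

V = 4Q/(πD²) = 4·0.00689/(π·0.0484²) = 3.745 m/s
Re = VD/ν = 3.745·0.0484/4.32×10^-7 = 4.20×10^5 → turbulent
ε/D = 0.30/48.4 = 0.00620
Haaland: f = 0.03269
h_f = f(L/D)V²/(2g) = 0.03269·(1290/0.0484)·3.745²/(2·9.81) = 622.8 m
Δp = ρg·h_f = 720.0·9.81·622.8 = 4399 kPa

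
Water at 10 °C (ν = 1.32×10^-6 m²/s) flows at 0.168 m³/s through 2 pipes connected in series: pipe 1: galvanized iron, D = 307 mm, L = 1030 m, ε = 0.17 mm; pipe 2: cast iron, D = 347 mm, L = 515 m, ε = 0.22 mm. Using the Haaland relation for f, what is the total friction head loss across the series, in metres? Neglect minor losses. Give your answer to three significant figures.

Pipe 1: V = 2.270 m/s, Re = 5.28×10^5, ε/D = 5.54×10^-4, f = 0.01787, h_1 = f(L/D)V²/2g = 15.74 m
Pipe 2: V = 1.776 m/s, Re = 4.67×10^5, ε/D = 6.34×10^-4, f = 0.01843, h_2 = f(L/D)V²/2g = 4.399 m
Series → Q common, losses add: H = Σh = 20.14 m

H ≈ 20.1 m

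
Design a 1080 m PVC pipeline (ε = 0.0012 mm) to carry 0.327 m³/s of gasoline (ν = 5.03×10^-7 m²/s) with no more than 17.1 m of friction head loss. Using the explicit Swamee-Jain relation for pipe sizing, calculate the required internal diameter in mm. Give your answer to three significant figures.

Swamee-Jain (Type III): D = 0.66·[ε^1.25·(LQ²/(gh_f))^4.75 + ν·Q^9.4·(L/(gh_f))^5.2]^0.04
LQ²/(gh_f) = 0.6884; L/(gh_f) = 6.438
Term 1 = ε^1.25·(…)^4.75 = 6.74×10^-9; Term 2 = ν·Q^9.4·(…)^5.2 = 2.21×10^-7
D = 0.66·(6.74×10^-9 + 2.21×10^-7)^0.04 = 0.3579 m = 358 mm
Check: V = 3.25 m/s, Re = 2.31×10^6, f = 0.01027, h_f = 16.7 m ≈ 17.1 m ✓

D ≈ 358 mm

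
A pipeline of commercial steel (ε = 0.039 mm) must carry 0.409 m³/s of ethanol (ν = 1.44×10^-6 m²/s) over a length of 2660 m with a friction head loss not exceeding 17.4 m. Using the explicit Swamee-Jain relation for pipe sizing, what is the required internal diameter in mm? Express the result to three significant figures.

Swamee-Jain (Type III): D = 0.66·[ε^1.25·(LQ²/(gh_f))^4.75 + ν·Q^9.4·(L/(gh_f))^5.2]^0.04
LQ²/(gh_f) = 2.607; L/(gh_f) = 15.58
Term 1 = ε^1.25·(…)^4.75 = 2.92×10^-4; Term 2 = ν·Q^9.4·(…)^5.2 = 5.13×10^-4
D = 0.66·(2.92×10^-4 + 5.13×10^-4)^0.04 = 0.4963 m = 496 mm
Check: V = 2.11 m/s, Re = 7.29×10^5, f = 0.01360, h_f = 16.6 m ≈ 17.4 m ✓

D ≈ 496 mm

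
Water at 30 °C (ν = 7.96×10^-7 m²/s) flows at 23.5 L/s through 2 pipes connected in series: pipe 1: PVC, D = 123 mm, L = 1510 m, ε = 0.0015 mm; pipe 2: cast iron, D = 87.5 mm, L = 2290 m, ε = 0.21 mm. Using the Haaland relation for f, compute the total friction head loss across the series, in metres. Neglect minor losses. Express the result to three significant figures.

H ≈ 544 m

Pipe 1: V = 1.978 m/s, Re = 3.06×10^5, ε/D = 1.22×10^-5, f = 0.01439, h_1 = f(L/D)V²/2g = 35.23 m
Pipe 2: V = 3.908 m/s, Re = 4.30×10^5, ε/D = 0.00240, f = 0.02498, h_2 = f(L/D)V²/2g = 508.9 m
Series → Q common, losses add: H = Σh = 544.1 m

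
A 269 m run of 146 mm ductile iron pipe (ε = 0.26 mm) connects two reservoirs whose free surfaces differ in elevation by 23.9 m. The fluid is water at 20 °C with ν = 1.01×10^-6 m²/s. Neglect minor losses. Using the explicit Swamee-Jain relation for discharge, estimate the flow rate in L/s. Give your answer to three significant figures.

Q ≈ 55.5 L/s

Swamee-Jain (Type II): Q = -0.965·√(gD⁵h_f/L)·ln[ε/(3.7D) + √(3.17ν²L/(gD³h_f))]
√(gD⁵h_f/L) = √(9.81·0.146⁵·23.9/269) = 0.007604
ε/(3.7D) = 4.81×10^-4; √(3.17ν²L/(gD³h_f)) = 3.45×10^-5
Q = -0.965·0.007604·ln(5.158×10^-4) = 0.05555 m³/s
Check: V = 3.32 m/s, Re = 4.80×10^5, f = 0.02325, h_f = 24.0 m ≈ 23.9 m ✓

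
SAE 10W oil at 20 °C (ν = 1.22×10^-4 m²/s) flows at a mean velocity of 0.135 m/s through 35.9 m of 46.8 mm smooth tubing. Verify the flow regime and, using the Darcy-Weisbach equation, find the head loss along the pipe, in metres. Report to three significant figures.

Re = VD/ν = 0.135·0.04680/1.22×10^-4 = 51.8 → laminar (Re < 2300)
f = 64/Re = 1.236
h_f = f(L/D)V²/(2g) = 1.236·(35.9/0.04680)·0.135²/(2·9.81) = 0.8806 m

h_f ≈ 0.881 m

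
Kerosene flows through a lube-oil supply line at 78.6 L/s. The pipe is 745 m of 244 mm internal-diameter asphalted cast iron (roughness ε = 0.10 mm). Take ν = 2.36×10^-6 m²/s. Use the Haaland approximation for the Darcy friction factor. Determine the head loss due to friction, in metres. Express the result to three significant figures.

h_f ≈ 8.09 m

V = 4Q/(πD²) = 4·0.0786/(π·0.244²) = 1.681 m/s
Re = VD/ν = 1.681·0.244/2.36×10^-6 = 1.74×10^5 → turbulent
ε/D = 0.10/244 = 4.10×10^-4
Haaland: f = 0.01841
h_f = f(L/D)V²/(2g) = 0.01841·(745/0.244)·1.681²/(2·9.81) = 8.094 m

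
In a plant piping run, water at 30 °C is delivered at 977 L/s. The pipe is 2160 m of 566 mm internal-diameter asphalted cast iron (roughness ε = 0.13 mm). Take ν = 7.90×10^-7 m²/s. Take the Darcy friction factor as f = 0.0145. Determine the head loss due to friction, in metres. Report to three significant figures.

V = 4Q/(πD²) = 4·0.977/(π·0.566²) = 3.883 m/s
h_f = f(L/D)V²/(2g) = 0.01450·(2160/0.566)·3.883²/(2·9.81) = 42.53 m

h_f ≈ 42.5 m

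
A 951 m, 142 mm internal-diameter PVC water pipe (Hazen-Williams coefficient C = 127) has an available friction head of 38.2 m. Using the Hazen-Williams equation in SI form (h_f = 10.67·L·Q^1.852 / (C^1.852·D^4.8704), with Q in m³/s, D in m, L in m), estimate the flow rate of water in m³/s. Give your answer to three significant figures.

Rearranging: Q = [h_f·C^1.852·D^4.8704 / (10.67·L)]^(1/1.852)
Q = [38.2·127^1.852·0.142^4.8704 / (10.67·951)]^0.540 = 0.03677 m³/s

Q ≈ 0.0368 m³/s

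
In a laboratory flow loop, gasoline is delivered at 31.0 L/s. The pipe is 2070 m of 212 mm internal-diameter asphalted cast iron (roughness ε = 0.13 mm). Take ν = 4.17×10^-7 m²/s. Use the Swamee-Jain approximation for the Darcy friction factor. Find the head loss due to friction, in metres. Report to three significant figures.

h_f ≈ 7.12 m

V = 4Q/(πD²) = 4·0.0310/(π·0.212²) = 0.8782 m/s
Re = VD/ν = 0.8782·0.212/4.17×10^-7 = 4.46×10^5 → turbulent
ε/D = 0.13/212 = 6.13×10^-4
Swamee-Jain: f = 0.01854
h_f = f(L/D)V²/(2g) = 0.01854·(2070/0.212)·0.8782²/(2·9.81) = 7.118 m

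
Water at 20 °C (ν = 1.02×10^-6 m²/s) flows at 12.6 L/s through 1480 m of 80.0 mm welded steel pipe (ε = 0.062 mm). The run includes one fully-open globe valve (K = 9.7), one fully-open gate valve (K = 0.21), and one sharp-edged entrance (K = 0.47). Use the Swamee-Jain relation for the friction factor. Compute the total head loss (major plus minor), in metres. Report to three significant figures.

H_L ≈ 123 m

V = 4Q/(πD²) = 2.507 m/s; V²/2g = 0.3203 m
Re = 1.97×10^5, ε/D = 7.75×10^-4 → f = 0.02028 (Swamee-Jain)
Major: h_f = f(L/D)·V²/2g = 0.02028·18500·0.3203 = 120.2 m
Minor: ΣK = 10.4; h_m = ΣK·V²/2g = 3.324 m
Total H_L = 120.2 + 3.324 = 123.5 m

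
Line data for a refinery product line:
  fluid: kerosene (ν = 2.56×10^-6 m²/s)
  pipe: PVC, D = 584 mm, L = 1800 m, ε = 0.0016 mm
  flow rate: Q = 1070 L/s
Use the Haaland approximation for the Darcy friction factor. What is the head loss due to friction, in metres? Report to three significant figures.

h_f ≈ 29.6 m

V = 4Q/(πD²) = 4·1.07/(π·0.584²) = 3.995 m/s
Re = VD/ν = 3.995·0.584/2.56×10^-6 = 9.11×10^5 → turbulent
ε/D = 0.0016/584 = 2.74×10^-6
Haaland: f = 0.01181
h_f = f(L/D)V²/(2g) = 0.01181·(1800/0.584)·3.995²/(2·9.81) = 29.61 m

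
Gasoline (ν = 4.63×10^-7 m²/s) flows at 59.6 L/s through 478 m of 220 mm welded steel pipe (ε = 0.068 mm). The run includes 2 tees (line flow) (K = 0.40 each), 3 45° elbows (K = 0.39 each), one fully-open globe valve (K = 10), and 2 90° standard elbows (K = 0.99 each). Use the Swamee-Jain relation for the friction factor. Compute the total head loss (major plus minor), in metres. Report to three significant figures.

V = 4Q/(πD²) = 1.568 m/s; V²/2g = 0.1253 m
Re = 7.45×10^5, ε/D = 3.09×10^-4 → f = 0.01606 (Swamee-Jain)
Major: h_f = f(L/D)·V²/2g = 0.01606·2173·0.1253 = 4.371 m
Minor: ΣK = 13.9; h_m = ΣK·V²/2g = 1.748 m
Total H_L = 4.371 + 1.748 = 6.119 m

H_L ≈ 6.12 m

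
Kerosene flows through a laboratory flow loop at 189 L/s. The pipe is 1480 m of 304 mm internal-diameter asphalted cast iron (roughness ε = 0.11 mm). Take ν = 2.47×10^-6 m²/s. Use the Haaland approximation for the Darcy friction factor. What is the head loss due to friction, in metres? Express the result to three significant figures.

h_f ≈ 28.8 m

V = 4Q/(πD²) = 4·0.189/(π·0.304²) = 2.604 m/s
Re = VD/ν = 2.604·0.304/2.47×10^-6 = 3.20×10^5 → turbulent
ε/D = 0.11/304 = 3.62×10^-4
Haaland: f = 0.01713
h_f = f(L/D)V²/(2g) = 0.01713·(1480/0.304)·2.604²/(2·9.81) = 28.82 m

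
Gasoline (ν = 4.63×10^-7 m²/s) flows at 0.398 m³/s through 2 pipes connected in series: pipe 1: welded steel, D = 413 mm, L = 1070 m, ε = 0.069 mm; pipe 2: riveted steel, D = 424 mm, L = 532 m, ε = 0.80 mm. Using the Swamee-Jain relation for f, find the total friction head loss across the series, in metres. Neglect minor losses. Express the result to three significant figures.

Pipe 1: V = 2.971 m/s, Re = 2.65×10^6, ε/D = 1.67×10^-4, f = 0.01376, h_1 = f(L/D)V²/2g = 16.04 m
Pipe 2: V = 2.819 m/s, Re = 2.58×10^6, ε/D = 0.00189, f = 0.02318, h_2 = f(L/D)V²/2g = 11.78 m
Series → Q common, losses add: H = Σh = 27.82 m

H ≈ 27.8 m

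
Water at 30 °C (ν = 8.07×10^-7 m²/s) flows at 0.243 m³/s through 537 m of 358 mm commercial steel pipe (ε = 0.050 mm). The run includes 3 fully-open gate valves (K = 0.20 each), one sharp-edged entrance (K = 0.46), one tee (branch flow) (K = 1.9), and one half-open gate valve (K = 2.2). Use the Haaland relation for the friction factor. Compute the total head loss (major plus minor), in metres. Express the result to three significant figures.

H_L ≈ 7.69 m

V = 4Q/(πD²) = 2.414 m/s; V²/2g = 0.2970 m
Re = 1.07×10^6, ε/D = 1.40×10^-4 → f = 0.01381 (Haaland)
Major: h_f = f(L/D)·V²/2g = 0.01381·1500·0.2970 = 6.155 m
Minor: ΣK = 5.16; h_m = ΣK·V²/2g = 1.533 m
Total H_L = 6.155 + 1.533 = 7.687 m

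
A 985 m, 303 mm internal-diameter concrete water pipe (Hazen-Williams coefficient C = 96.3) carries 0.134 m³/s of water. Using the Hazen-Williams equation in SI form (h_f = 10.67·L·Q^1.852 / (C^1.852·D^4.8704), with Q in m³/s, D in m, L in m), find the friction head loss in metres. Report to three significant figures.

h_f ≈ 18.1 m

h_f = 10.67·985·0.134^1.852 / (96.3^1.852·0.303^4.8704) = 18.07 m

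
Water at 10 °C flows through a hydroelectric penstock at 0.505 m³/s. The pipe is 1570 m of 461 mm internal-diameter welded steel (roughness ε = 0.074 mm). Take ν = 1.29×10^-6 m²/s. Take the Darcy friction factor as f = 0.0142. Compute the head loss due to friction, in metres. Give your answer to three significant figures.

h_f ≈ 22.6 m

V = 4Q/(πD²) = 4·0.505/(π·0.461²) = 3.026 m/s
h_f = f(L/D)V²/(2g) = 0.01420·(1570/0.461)·3.026²/(2·9.81) = 22.56 m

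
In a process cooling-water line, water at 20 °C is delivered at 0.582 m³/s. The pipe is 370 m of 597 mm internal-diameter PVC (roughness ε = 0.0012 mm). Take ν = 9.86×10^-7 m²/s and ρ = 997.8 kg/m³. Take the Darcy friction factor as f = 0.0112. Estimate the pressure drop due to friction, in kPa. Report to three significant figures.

Δp ≈ 15.0 kPa

V = 4Q/(πD²) = 4·0.582/(π·0.597²) = 2.079 m/s
h_f = f(L/D)V²/(2g) = 0.01120·(370/0.597)·2.079²/(2·9.81) = 1.529 m
Δp = ρg·h_f = 997.8·9.81·1.529 = 14.97 kPa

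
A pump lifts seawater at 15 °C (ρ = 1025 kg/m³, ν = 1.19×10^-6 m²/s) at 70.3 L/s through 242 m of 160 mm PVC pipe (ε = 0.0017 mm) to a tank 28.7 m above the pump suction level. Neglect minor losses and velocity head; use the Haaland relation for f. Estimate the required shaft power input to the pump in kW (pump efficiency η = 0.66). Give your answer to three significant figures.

P_shaft ≈ 44.2 kW

V = 4Q/(πD²) = 3.496 m/s; Re = 4.70×10^5; ε/D = 1.06×10^-5; f = 0.01332
h_f = f(L/D)V²/2g = 12.56 m
Total head H = z + h_f = 28.7 + 12.56 = 41.26 m
P_hyd = ρgQH = 1025·9.81·0.0703·41.26 = 29.16 kW
P_shaft = P_hyd/η = 29.16/0.66 = 44.19 kW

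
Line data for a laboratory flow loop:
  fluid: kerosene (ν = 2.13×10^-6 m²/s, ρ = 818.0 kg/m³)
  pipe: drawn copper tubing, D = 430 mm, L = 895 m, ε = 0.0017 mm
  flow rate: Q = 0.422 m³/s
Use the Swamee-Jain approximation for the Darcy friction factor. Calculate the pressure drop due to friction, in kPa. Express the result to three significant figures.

V = 4Q/(πD²) = 4·0.422/(π·0.430²) = 2.906 m/s
Re = VD/ν = 2.906·0.430/2.13×10^-6 = 5.87×10^5 → turbulent
ε/D = 0.0017/430 = 3.95×10^-6
Swamee-Jain: f = 0.01280
h_f = f(L/D)V²/(2g) = 0.01280·(895/0.430)·2.906²/(2·9.81) = 11.46 m
Δp = ρg·h_f = 818.0·9.81·11.46 = 91.98 kPa

Δp ≈ 92.0 kPa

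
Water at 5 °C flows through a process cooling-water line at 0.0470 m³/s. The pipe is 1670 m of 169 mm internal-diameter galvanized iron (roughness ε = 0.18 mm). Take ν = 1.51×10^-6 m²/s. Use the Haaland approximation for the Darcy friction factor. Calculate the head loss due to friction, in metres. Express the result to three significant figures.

h_f ≈ 46.4 m

V = 4Q/(πD²) = 4·0.0470/(π·0.169²) = 2.095 m/s
Re = VD/ν = 2.095·0.169/1.51×10^-6 = 2.35×10^5 → turbulent
ε/D = 0.18/169 = 0.00107
Haaland: f = 0.02101
h_f = f(L/D)V²/(2g) = 0.02101·(1670/0.169)·2.095²/(2·9.81) = 46.44 m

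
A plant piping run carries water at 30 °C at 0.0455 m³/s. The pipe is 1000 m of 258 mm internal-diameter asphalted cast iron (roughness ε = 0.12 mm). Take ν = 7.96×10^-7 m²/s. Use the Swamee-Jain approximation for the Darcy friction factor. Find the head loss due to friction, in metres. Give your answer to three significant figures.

h_f ≈ 2.72 m

V = 4Q/(πD²) = 4·0.0455/(π·0.258²) = 0.8703 m/s
Re = VD/ν = 0.8703·0.258/7.96×10^-7 = 2.82×10^5 → turbulent
ε/D = 0.12/258 = 4.65×10^-4
Swamee-Jain: f = 0.01821
h_f = f(L/D)V²/(2g) = 0.01821·(1000/0.258)·0.8703²/(2·9.81) = 2.725 m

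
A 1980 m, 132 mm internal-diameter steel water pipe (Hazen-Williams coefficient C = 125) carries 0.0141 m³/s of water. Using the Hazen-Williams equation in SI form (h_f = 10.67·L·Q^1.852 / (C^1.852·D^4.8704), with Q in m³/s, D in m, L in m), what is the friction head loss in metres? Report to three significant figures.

h_f = 10.67·1980·0.0141^1.852 / (125^1.852·0.132^4.8704) = 19.81 m

h_f ≈ 19.8 m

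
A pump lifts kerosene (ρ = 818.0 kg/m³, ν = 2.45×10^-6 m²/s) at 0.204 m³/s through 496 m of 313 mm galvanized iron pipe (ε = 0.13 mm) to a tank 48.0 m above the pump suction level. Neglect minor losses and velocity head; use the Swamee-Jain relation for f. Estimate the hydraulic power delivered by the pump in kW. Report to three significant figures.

P_hyd ≈ 95.0 kW

V = 4Q/(πD²) = 2.651 m/s; Re = 3.39×10^5; ε/D = 4.15×10^-4; f = 0.01766
h_f = f(L/D)V²/2g = 10.03 m
Total head H = z + h_f = 48.0 + 10.03 = 58.03 m
P_hyd = ρgQH = 818.0·9.81·0.204·58.03 = 94.99 kW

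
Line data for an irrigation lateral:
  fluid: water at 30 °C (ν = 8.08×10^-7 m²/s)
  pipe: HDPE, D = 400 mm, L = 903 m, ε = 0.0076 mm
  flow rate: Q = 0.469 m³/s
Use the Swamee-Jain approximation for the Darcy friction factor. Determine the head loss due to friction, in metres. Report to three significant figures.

h_f ≈ 17.8 m

V = 4Q/(πD²) = 4·0.469/(π·0.400²) = 3.732 m/s
Re = VD/ν = 3.732·0.400/8.08×10^-7 = 1.85×10^6 → turbulent
ε/D = 0.0076/400 = 1.90×10^-5
Swamee-Jain: f = 0.01114
h_f = f(L/D)V²/(2g) = 0.01114·(903/0.400)·3.732²/(2·9.81) = 17.85 m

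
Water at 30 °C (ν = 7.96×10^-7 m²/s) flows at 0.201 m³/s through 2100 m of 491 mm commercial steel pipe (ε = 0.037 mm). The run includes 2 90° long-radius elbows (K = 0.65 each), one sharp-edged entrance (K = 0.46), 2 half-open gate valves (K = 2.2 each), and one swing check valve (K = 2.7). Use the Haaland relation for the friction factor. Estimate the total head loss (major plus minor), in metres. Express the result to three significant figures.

H_L ≈ 3.83 m

V = 4Q/(πD²) = 1.062 m/s; V²/2g = 0.05744 m
Re = 6.55×10^5, ε/D = 7.54×10^-5 → f = 0.01353 (Haaland)
Major: h_f = f(L/D)·V²/2g = 0.01353·4277·0.05744 = 3.324 m
Minor: ΣK = 8.86; h_m = ΣK·V²/2g = 0.5089 m
Total H_L = 3.324 + 0.5089 = 3.833 m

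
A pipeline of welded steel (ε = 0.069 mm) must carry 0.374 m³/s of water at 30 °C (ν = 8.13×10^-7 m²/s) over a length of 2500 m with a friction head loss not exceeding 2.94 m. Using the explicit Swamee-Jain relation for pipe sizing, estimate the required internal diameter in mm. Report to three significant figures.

D ≈ 676 mm

Swamee-Jain (Type III): D = 0.66·[ε^1.25·(LQ²/(gh_f))^4.75 + ν·Q^9.4·(L/(gh_f))^5.2]^0.04
LQ²/(gh_f) = 12.12; L/(gh_f) = 86.68
Term 1 = ε^1.25·(…)^4.75 = 0.883; Term 2 = ν·Q^9.4·(…)^5.2 = 0.938
D = 0.66·(0.883 + 0.938)^0.04 = 0.6760 m = 676 mm
Check: V = 1.04 m/s, Re = 8.66×10^5, f = 0.01371, h_f = 2.80 m ≈ 2.94 m ✓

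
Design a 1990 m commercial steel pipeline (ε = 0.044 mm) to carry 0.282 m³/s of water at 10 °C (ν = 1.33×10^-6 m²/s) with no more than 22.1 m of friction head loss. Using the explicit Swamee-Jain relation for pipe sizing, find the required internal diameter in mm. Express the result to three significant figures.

Swamee-Jain (Type III): D = 0.66·[ε^1.25·(LQ²/(gh_f))^4.75 + ν·Q^9.4·(L/(gh_f))^5.2]^0.04
LQ²/(gh_f) = 0.7299; L/(gh_f) = 9.179
Term 1 = ε^1.25·(…)^4.75 = 8.03×10^-7; Term 2 = ν·Q^9.4·(…)^5.2 = 9.18×10^-7
D = 0.66·(8.03×10^-7 + 9.18×10^-7)^0.04 = 0.3881 m = 388 mm
Check: V = 2.38 m/s, Re = 6.96×10^5, f = 0.01414, h_f = 21.0 m ≈ 22.1 m ✓

D ≈ 388 mm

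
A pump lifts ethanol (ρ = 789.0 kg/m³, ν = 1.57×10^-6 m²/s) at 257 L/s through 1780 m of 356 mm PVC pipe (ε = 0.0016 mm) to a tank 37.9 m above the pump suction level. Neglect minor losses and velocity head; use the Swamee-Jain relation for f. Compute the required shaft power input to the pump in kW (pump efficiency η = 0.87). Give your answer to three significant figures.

V = 4Q/(πD²) = 2.582 m/s; Re = 5.85×10^5; ε/D = 4.49×10^-6; f = 0.01281
h_f = f(L/D)V²/2g = 21.76 m
Total head H = z + h_f = 37.9 + 21.76 = 59.66 m
P_hyd = ρgQH = 789.0·9.81·0.257·59.66 = 118.7 kW
P_shaft = P_hyd/η = 118.7/0.87 = 136.4 kW

P_shaft ≈ 136 kW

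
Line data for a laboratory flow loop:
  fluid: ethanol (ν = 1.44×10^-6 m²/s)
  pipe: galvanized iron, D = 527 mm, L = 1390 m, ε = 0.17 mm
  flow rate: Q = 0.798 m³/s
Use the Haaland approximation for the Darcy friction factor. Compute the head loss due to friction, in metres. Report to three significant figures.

V = 4Q/(πD²) = 4·0.798/(π·0.527²) = 3.658 m/s
Re = VD/ν = 3.658·0.527/1.44×10^-6 = 1.34×10^6 → turbulent
ε/D = 0.17/527 = 3.23×10^-4
Haaland: f = 0.01566
h_f = f(L/D)V²/(2g) = 0.01566·(1390/0.527)·3.658²/(2·9.81) = 28.17 m

h_f ≈ 28.2 m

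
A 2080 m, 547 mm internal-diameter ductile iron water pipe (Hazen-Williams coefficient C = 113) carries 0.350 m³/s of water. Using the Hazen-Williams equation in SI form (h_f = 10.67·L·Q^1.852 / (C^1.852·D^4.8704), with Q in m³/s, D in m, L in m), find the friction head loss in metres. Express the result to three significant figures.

h_f = 10.67·2080·0.350^1.852 / (113^1.852·0.547^4.8704) = 9.455 m

h_f ≈ 9.45 m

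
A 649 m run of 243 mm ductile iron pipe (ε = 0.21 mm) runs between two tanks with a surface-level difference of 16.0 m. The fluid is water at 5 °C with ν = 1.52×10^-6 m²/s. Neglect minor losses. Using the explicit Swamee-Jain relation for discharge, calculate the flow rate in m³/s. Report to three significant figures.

Q ≈ 0.113 m³/s

Swamee-Jain (Type II): Q = -0.965·√(gD⁵h_f/L)·ln[ε/(3.7D) + √(3.17ν²L/(gD³h_f))]
√(gD⁵h_f/L) = √(9.81·0.243⁵·16.0/649) = 0.01431
ε/(3.7D) = 2.34×10^-4; √(3.17ν²L/(gD³h_f)) = 4.59×10^-5
Q = -0.965·0.01431·ln(2.795×10^-4) = 0.1130 m³/s
Check: V = 2.44 m/s, Re = 3.90×10^5, f = 0.01992, h_f = 16.1 m ≈ 16.0 m ✓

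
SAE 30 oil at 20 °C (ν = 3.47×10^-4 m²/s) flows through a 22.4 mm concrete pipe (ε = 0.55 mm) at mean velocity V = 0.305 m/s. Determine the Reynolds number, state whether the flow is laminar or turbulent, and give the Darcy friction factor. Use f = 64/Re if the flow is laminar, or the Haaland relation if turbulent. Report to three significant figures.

Re = VD/ν = 0.3050·0.0224/3.47×10^-4 = 19.7
Re < 2300 → laminar → f = 64/Re = 3.251

Re ≈ 19.7; laminar; f = 64/Re ≈ 3.25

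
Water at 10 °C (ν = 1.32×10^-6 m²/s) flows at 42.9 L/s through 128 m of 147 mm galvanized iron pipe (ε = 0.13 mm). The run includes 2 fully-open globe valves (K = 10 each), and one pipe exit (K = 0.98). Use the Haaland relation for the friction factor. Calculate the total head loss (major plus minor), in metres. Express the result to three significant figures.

H_L ≈ 12.5 m

V = 4Q/(πD²) = 2.528 m/s; V²/2g = 0.3257 m
Re = 2.81×10^5, ε/D = 8.84×10^-4 → f = 0.02008 (Haaland)
Major: h_f = f(L/D)·V²/2g = 0.02008·870.7·0.3257 = 5.693 m
Minor: ΣK = 21.0; h_m = ΣK·V²/2g = 6.832 m
Total H_L = 5.693 + 6.832 = 12.53 m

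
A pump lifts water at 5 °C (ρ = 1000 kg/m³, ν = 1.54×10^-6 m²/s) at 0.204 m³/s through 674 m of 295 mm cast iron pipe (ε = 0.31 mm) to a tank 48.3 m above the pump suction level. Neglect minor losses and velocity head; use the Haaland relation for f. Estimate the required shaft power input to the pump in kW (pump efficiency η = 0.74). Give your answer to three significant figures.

V = 4Q/(πD²) = 2.985 m/s; Re = 5.72×10^5; ε/D = 0.00105; f = 0.02036
h_f = f(L/D)V²/2g = 21.12 m
Total head H = z + h_f = 48.3 + 21.12 = 69.42 m
P_hyd = ρgQH = 1000·9.81·0.204·69.42 = 138.9 kW
P_shaft = P_hyd/η = 138.9/0.74 = 187.7 kW

P_shaft ≈ 188 kW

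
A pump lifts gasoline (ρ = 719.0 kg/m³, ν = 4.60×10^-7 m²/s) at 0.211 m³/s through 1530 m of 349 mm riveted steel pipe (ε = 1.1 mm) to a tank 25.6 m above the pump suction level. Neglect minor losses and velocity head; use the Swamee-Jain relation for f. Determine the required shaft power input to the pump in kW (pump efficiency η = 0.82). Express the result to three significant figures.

P_shaft ≈ 99.1 kW

V = 4Q/(πD²) = 2.206 m/s; Re = 1.67×10^6; ε/D = 0.00315; f = 0.02666
h_f = f(L/D)V²/2g = 28.98 m
Total head H = z + h_f = 25.6 + 28.98 = 54.58 m
P_hyd = ρgQH = 719.0·9.81·0.211·54.58 = 81.23 kW
P_shaft = P_hyd/η = 81.23/0.82 = 99.06 kW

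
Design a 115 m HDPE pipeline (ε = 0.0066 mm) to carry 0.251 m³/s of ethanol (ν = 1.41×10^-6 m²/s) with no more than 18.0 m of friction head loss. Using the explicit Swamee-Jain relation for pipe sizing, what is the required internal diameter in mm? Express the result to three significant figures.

Swamee-Jain (Type III): D = 0.66·[ε^1.25·(LQ²/(gh_f))^4.75 + ν·Q^9.4·(L/(gh_f))^5.2]^0.04
LQ²/(gh_f) = 0.04103; L/(gh_f) = 0.6513
Term 1 = ε^1.25·(…)^4.75 = 8.64×10^-14; Term 2 = ν·Q^9.4·(…)^5.2 = 3.45×10^-13
D = 0.66·(8.64×10^-14 + 3.45×10^-13)^0.04 = 0.2113 m = 211 mm
Check: V = 7.16 m/s, Re = 1.07×10^6, f = 0.01221, h_f = 17.4 m ≈ 18.0 m ✓

D ≈ 211 mm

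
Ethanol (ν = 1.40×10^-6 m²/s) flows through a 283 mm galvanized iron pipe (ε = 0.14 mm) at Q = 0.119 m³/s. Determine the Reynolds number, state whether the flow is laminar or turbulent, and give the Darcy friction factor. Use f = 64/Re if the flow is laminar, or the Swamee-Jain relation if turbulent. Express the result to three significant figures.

V = 4Q/(πD²) = 1.892 m/s
Re = VD/ν = 1.892·0.283/1.40×10^-6 = 3.82×10^5
Re > 4000 → turbulent; ε/D = 4.95×10^-4
Swamee-Jain: f = 0.01801

Re ≈ 3.82×10^5; turbulent; f ≈ 0.0180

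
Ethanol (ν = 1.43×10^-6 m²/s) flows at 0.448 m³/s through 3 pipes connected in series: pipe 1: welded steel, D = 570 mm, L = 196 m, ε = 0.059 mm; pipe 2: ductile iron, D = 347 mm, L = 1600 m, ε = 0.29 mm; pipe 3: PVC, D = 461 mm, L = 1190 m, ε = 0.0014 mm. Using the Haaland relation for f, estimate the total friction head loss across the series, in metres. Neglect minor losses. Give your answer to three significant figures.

Pipe 1: V = 1.756 m/s, Re = 7.00×10^5, ε/D = 1.04×10^-4, f = 0.01380, h_1 = f(L/D)V²/2g = 0.7457 m
Pipe 2: V = 4.737 m/s, Re = 1.15×10^6, ε/D = 8.36×10^-4, f = 0.01911, h_2 = f(L/D)V²/2g = 100.8 m
Pipe 3: V = 2.684 m/s, Re = 8.65×10^5, ε/D = 3.04×10^-6, f = 0.01192, h_3 = f(L/D)V²/2g = 11.30 m
Series → Q common, losses add: H = Σh = 112.8 m

H ≈ 113 m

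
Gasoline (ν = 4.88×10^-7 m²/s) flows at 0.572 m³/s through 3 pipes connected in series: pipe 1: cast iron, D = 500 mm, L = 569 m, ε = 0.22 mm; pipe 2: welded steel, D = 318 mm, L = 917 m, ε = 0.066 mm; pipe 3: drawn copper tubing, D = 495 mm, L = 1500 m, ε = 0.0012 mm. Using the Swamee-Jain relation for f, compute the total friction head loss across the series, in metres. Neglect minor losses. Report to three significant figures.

H ≈ 129 m

Pipe 1: V = 2.913 m/s, Re = 2.98×10^6, ε/D = 4.40×10^-4, f = 0.01648, h_1 = f(L/D)V²/2g = 8.113 m
Pipe 2: V = 7.202 m/s, Re = 4.69×10^6, ε/D = 2.08×10^-4, f = 0.01411, h_2 = f(L/D)V²/2g = 107.6 m
Pipe 3: V = 2.972 m/s, Re = 3.01×10^6, ε/D = 2.42×10^-6, f = 0.009842, h_3 = f(L/D)V²/2g = 13.43 m
Series → Q common, losses add: H = Σh = 129.1 m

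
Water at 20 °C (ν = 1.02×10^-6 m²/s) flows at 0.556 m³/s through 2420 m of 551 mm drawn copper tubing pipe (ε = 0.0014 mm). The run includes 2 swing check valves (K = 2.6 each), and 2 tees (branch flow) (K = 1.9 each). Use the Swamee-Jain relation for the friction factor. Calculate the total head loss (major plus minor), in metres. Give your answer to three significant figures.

H_L ≈ 16.2 m

V = 4Q/(πD²) = 2.332 m/s; V²/2g = 0.2771 m
Re = 1.26×10^6, ε/D = 2.54×10^-6 → f = 0.01124 (Swamee-Jain)
Major: h_f = f(L/D)·V²/2g = 0.01124·4392·0.2771 = 13.68 m
Minor: ΣK = 9.00; h_m = ΣK·V²/2g = 2.494 m
Total H_L = 13.68 + 2.494 = 16.18 m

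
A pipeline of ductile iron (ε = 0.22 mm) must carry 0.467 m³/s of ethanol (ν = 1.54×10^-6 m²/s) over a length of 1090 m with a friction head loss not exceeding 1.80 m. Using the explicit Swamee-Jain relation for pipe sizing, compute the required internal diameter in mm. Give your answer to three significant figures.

Swamee-Jain (Type III): D = 0.66·[ε^1.25·(LQ²/(gh_f))^4.75 + ν·Q^9.4·(L/(gh_f))^5.2]^0.04
LQ²/(gh_f) = 13.46; L/(gh_f) = 61.73
Term 1 = ε^1.25·(…)^4.75 = 6.19; Term 2 = ν·Q^9.4·(…)^5.2 = 2.45
D = 0.66·(6.19 + 2.45)^0.04 = 0.7194 m = 719 mm
Check: V = 1.15 m/s, Re = 5.37×10^5, f = 0.01634, h_f = 1.67 m ≈ 1.80 m ✓

D ≈ 719 mm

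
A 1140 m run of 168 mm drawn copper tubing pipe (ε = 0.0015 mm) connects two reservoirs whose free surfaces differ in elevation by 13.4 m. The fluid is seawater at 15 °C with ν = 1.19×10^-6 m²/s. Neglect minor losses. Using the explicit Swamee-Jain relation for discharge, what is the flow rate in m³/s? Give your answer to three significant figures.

Q ≈ 0.0352 m³/s

Swamee-Jain (Type II): Q = -0.965·√(gD⁵h_f/L)·ln[ε/(3.7D) + √(3.17ν²L/(gD³h_f))]
√(gD⁵h_f/L) = √(9.81·0.168⁵·13.4/1140) = 0.003928
ε/(3.7D) = 2.41×10^-6; √(3.17ν²L/(gD³h_f)) = 9.06×10^-5
Q = -0.965·0.003928·ln(9.302×10^-5) = 0.03519 m³/s
Check: V = 1.59 m/s, Re = 2.24×10^5, f = 0.01528, h_f = 13.3 m ≈ 13.4 m ✓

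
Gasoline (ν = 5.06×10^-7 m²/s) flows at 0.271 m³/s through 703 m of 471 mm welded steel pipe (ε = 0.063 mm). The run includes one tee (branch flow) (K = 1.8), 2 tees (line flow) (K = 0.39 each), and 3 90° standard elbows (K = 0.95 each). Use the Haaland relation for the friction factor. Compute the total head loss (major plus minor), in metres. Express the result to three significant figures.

V = 4Q/(πD²) = 1.555 m/s; V²/2g = 0.1233 m
Re = 1.45×10^6, ε/D = 1.34×10^-4 → f = 0.01349 (Haaland)
Major: h_f = f(L/D)·V²/2g = 0.01349·1493·0.1233 = 2.483 m
Minor: ΣK = 5.43; h_m = ΣK·V²/2g = 0.6695 m
Total H_L = 2.483 + 0.6695 = 3.153 m

H_L ≈ 3.15 m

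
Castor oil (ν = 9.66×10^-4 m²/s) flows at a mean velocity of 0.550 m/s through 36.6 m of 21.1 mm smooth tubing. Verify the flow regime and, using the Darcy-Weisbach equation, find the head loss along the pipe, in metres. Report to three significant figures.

h_f ≈ 142 m

Re = VD/ν = 0.550·0.02110/9.66×10^-4 = 12.0 → laminar (Re < 2300)
f = 64/Re = 5.327
h_f = f(L/D)V²/(2g) = 5.327·(36.6/0.02110)·0.550²/(2·9.81) = 142.5 m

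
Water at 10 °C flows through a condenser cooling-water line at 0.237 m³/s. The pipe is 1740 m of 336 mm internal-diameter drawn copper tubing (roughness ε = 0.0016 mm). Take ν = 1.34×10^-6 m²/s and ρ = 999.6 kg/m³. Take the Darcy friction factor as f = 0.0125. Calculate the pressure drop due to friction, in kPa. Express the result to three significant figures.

Δp ≈ 231 kPa

V = 4Q/(πD²) = 4·0.237/(π·0.336²) = 2.673 m/s
h_f = f(L/D)V²/(2g) = 0.01250·(1740/0.336)·2.673²/(2·9.81) = 23.57 m
Δp = ρg·h_f = 999.6·9.81·23.57 = 231.1 kPa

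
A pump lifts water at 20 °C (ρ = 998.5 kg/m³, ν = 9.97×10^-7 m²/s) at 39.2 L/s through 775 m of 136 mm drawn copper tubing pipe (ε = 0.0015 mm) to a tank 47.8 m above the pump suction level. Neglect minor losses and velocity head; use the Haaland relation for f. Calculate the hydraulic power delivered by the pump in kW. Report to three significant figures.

V = 4Q/(πD²) = 2.698 m/s; Re = 3.68×10^5; ε/D = 1.10×10^-5; f = 0.01391
h_f = f(L/D)V²/2g = 29.42 m
Total head H = z + h_f = 47.8 + 29.42 = 77.22 m
P_hyd = ρgQH = 998.5·9.81·0.0392·77.22 = 29.65 kW

P_hyd ≈ 29.7 kW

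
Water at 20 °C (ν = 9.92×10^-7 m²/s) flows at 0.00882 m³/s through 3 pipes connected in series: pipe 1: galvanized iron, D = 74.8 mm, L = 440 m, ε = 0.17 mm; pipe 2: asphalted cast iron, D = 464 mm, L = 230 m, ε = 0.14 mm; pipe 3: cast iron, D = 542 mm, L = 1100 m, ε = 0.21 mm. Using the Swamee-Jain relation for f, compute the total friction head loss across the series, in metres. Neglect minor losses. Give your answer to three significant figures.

H ≈ 30.8 m

Pipe 1: V = 2.007 m/s, Re = 1.51×10^5, ε/D = 0.00227, f = 0.02550, h_1 = f(L/D)V²/2g = 30.80 m
Pipe 2: V = 0.05216 m/s, Re = 2.44×10^4, ε/D = 3.02×10^-4, f = 0.02539, h_2 = f(L/D)V²/2g = 0.001745 m
Pipe 3: V = 0.03823 m/s, Re = 2.09×10^4, ε/D = 3.87×10^-4, f = 0.02650, h_3 = f(L/D)V²/2g = 0.004005 m
Series → Q common, losses add: H = Σh = 30.80 m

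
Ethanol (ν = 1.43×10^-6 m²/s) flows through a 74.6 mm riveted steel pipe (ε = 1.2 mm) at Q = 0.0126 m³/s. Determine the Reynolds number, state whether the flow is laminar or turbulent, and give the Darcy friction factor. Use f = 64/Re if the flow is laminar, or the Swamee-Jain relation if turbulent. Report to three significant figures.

V = 4Q/(πD²) = 2.883 m/s
Re = VD/ν = 2.883·0.0746/1.43×10^-6 = 1.50×10^5
Re > 4000 → turbulent; ε/D = 0.0161
Swamee-Jain: f = 0.04529

Re ≈ 1.50×10^5; turbulent; f ≈ 0.0453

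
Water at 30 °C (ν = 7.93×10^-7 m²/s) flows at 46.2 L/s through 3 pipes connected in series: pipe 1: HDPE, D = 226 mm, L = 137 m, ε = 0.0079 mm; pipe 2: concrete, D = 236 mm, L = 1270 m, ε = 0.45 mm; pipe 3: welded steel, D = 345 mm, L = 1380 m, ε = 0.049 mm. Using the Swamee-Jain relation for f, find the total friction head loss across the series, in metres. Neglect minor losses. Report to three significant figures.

H ≈ 8.72 m

Pipe 1: V = 1.152 m/s, Re = 3.28×10^5, ε/D = 3.50×10^-5, f = 0.01456, h_1 = f(L/D)V²/2g = 0.5965 m
Pipe 2: V = 1.056 m/s, Re = 3.14×10^5, ε/D = 0.00191, f = 0.02387, h_2 = f(L/D)V²/2g = 7.302 m
Pipe 3: V = 0.4942 m/s, Re = 2.15×10^5, ε/D = 1.42×10^-4, f = 0.01654, h_3 = f(L/D)V²/2g = 0.8237 m
Series → Q common, losses add: H = Σh = 8.722 m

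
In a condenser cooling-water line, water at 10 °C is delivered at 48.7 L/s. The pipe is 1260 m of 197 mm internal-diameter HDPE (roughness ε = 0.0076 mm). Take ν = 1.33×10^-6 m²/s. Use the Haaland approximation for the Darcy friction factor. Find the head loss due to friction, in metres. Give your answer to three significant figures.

h_f ≈ 12.7 m

V = 4Q/(πD²) = 4·0.0487/(π·0.197²) = 1.598 m/s
Re = VD/ν = 1.598·0.197/1.33×10^-6 = 2.37×10^5 → turbulent
ε/D = 0.0076/197 = 3.86×10^-5
Haaland: f = 0.01529
h_f = f(L/D)V²/(2g) = 0.01529·(1260/0.197)·1.598²/(2·9.81) = 12.72 m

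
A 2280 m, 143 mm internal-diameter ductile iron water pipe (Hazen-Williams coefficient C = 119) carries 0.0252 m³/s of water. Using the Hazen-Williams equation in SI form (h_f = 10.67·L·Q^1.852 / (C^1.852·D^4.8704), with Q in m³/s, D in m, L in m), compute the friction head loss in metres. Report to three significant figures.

h_f ≈ 49.6 m

h_f = 10.67·2280·0.0252^1.852 / (119^1.852·0.143^4.8704) = 49.59 m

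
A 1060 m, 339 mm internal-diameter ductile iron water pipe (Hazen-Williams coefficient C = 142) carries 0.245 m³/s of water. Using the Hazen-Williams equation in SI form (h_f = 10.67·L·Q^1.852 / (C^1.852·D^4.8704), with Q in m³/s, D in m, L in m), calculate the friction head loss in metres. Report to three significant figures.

h_f = 10.67·1060·0.245^1.852 / (142^1.852·0.339^4.8704) = 16.76 m

h_f ≈ 16.8 m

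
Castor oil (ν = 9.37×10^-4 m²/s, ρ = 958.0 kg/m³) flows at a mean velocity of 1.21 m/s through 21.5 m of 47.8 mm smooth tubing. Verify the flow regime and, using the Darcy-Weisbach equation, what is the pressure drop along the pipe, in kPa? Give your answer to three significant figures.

Δp ≈ 327 kPa

Re = VD/ν = 1.21·0.04780/9.37×10^-4 = 61.7 → laminar (Re < 2300)
f = 64/Re = 1.037
h_f = f(L/D)V²/(2g) = 1.037·(21.5/0.04780)·1.21²/(2·9.81) = 34.80 m
Δp = ρg·h_f = 958.0·9.81·34.80 = 327.1 kPa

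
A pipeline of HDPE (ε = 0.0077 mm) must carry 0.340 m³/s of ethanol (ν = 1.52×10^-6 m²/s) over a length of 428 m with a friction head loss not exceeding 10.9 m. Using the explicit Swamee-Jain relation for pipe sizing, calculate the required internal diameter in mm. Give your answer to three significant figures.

Swamee-Jain (Type III): D = 0.66·[ε^1.25·(LQ²/(gh_f))^4.75 + ν·Q^9.4·(L/(gh_f))^5.2]^0.04
LQ²/(gh_f) = 0.4627; L/(gh_f) = 4.003
Term 1 = ε^1.25·(…)^4.75 = 1.04×10^-8; Term 2 = ν·Q^9.4·(…)^5.2 = 8.13×10^-8
D = 0.66·(1.04×10^-8 + 8.13×10^-8)^0.04 = 0.3452 m = 345 mm
Check: V = 3.63 m/s, Re = 8.25×10^5, f = 0.01246, h_f = 10.4 m ≈ 10.9 m ✓

D ≈ 345 mm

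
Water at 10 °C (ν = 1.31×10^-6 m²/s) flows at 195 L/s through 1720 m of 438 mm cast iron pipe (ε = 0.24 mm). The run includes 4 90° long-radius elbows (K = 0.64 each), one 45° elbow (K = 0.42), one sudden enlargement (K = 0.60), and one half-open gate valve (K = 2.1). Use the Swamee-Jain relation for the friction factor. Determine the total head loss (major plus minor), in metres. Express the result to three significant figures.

H_L ≈ 6.59 m

V = 4Q/(πD²) = 1.294 m/s; V²/2g = 0.08537 m
Re = 4.33×10^5, ε/D = 5.48×10^-4 → f = 0.01820 (Swamee-Jain)
Major: h_f = f(L/D)·V²/2g = 0.01820·3927·0.08537 = 6.101 m
Minor: ΣK = 5.68; h_m = ΣK·V²/2g = 0.4849 m
Total H_L = 6.101 + 0.4849 = 6.586 m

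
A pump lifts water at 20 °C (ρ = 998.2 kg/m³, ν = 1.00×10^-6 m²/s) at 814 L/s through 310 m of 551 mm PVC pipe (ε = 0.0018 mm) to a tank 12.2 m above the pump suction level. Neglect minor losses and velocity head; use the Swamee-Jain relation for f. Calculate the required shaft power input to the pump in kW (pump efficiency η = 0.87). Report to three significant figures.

P_shaft ≈ 144 kW

V = 4Q/(πD²) = 3.414 m/s; Re = 1.88×10^6; ε/D = 3.27×10^-6; f = 0.01059
h_f = f(L/D)V²/2g = 3.538 m
Total head H = z + h_f = 12.2 + 3.538 = 15.74 m
P_hyd = ρgQH = 998.2·9.81·0.814·15.74 = 125.4 kW
P_shaft = P_hyd/η = 125.4/0.87 = 144.2 kW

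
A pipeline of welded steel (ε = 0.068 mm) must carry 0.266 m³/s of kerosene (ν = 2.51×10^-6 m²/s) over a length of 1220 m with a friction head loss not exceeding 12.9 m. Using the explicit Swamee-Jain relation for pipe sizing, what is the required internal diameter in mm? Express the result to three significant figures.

Swamee-Jain (Type III): D = 0.66·[ε^1.25·(LQ²/(gh_f))^4.75 + ν·Q^9.4·(L/(gh_f))^5.2]^0.04
LQ²/(gh_f) = 0.6821; L/(gh_f) = 9.641
Term 1 = ε^1.25·(…)^4.75 = 1.00×10^-6; Term 2 = ν·Q^9.4·(…)^5.2 = 1.29×10^-6
D = 0.66·(1.00×10^-6 + 1.29×10^-6)^0.04 = 0.3926 m = 393 mm
Check: V = 2.20 m/s, Re = 3.44×10^5, f = 0.01584, h_f = 12.1 m ≈ 12.9 m ✓

D ≈ 393 mm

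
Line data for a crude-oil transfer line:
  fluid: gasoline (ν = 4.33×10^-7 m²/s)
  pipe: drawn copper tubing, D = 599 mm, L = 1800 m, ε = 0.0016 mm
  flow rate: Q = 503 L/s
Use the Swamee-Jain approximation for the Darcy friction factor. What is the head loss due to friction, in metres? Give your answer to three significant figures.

h_f ≈ 4.95 m

V = 4Q/(πD²) = 4·0.503/(π·0.599²) = 1.785 m/s
Re = VD/ν = 1.785·0.599/4.33×10^-7 = 2.47×10^6 → turbulent
ε/D = 0.0016/599 = 2.67×10^-6
Swamee-Jain: f = 0.01014
h_f = f(L/D)V²/(2g) = 0.01014·(1800/0.599)·1.785²/(2·9.81) = 4.950 m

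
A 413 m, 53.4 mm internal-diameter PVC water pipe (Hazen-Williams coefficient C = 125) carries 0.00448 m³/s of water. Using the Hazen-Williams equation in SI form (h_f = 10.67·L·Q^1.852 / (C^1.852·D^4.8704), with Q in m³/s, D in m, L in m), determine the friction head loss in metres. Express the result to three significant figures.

h_f = 10.67·413·0.00448^1.852 / (125^1.852·0.0534^4.8704) = 40.57 m

h_f ≈ 40.6 m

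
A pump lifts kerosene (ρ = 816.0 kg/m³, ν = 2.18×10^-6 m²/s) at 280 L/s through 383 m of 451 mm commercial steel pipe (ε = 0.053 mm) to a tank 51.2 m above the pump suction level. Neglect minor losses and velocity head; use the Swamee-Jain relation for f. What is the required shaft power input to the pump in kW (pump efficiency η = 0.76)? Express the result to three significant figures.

P_shaft ≈ 157 kW

V = 4Q/(πD²) = 1.753 m/s; Re = 3.63×10^5; ε/D = 1.18×10^-4; f = 0.01523
h_f = f(L/D)V²/2g = 2.025 m
Total head H = z + h_f = 51.2 + 2.025 = 53.22 m
P_hyd = ρgQH = 816.0·9.81·0.280·53.22 = 119.3 kW
P_shaft = P_hyd/η = 119.3/0.76 = 157.0 kW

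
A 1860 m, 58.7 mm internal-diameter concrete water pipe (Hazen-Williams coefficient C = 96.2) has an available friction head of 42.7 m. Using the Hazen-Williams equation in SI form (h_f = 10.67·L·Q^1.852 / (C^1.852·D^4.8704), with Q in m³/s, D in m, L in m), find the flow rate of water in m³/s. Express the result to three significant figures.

Q ≈ 0.00202 m³/s

Rearranging: Q = [h_f·C^1.852·D^4.8704 / (10.67·L)]^(1/1.852)
Q = [42.7·96.2^1.852·0.0587^4.8704 / (10.67·1860)]^0.540 = 0.002017 m³/s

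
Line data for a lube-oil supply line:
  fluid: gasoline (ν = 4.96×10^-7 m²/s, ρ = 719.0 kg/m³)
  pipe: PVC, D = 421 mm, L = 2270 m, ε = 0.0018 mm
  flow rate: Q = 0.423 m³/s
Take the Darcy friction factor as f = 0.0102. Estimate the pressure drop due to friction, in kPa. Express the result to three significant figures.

Δp ≈ 183 kPa

V = 4Q/(πD²) = 4·0.423/(π·0.421²) = 3.039 m/s
h_f = f(L/D)V²/(2g) = 0.01020·(2270/0.421)·3.039²/(2·9.81) = 25.88 m
Δp = ρg·h_f = 719.0·9.81·25.88 = 182.6 kPa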